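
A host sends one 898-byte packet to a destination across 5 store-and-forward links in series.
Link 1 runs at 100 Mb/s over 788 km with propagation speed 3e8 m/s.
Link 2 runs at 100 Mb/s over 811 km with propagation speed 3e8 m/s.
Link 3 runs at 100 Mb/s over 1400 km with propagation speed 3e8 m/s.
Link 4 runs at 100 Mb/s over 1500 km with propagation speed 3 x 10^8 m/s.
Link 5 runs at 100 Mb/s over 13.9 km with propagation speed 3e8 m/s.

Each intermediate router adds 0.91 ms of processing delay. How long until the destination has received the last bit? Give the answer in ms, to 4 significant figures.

L = 898 × 8 = 7184 bits.
Transmission delay per hop = L/R = 7184/100000000 = 0.07184 ms; 5 hops → 0.3592 ms.
Propagation delays (d/s per hop): 2.62667, 2.70333, 4.66667, 5, 0.0463333 ms; sum = 15.043 ms.
Processing at 4 router(s): 4 × 0.91 ms = 3.64 ms.
End-to-end = 19.04 ms.

19.04 ms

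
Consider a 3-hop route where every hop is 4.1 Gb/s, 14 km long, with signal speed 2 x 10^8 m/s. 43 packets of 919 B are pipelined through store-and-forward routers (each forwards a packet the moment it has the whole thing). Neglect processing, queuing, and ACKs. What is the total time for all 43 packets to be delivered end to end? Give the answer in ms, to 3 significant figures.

Per-hop transmission t_tx = L/R = 7352/4.1e+09 = 0.00179317 ms.
Per-hop propagation t_prop = 14000/200000000 = 0.07 ms.
Pipeline fill: first packet needs 3·t_tx to clear all hops; remaining 42 packets each add one t_tx.
Total = (3+43-1)·t_tx + 3·t_prop = 45·0.00179317 + 3·0.07 = 0.291 ms.

0.291 ms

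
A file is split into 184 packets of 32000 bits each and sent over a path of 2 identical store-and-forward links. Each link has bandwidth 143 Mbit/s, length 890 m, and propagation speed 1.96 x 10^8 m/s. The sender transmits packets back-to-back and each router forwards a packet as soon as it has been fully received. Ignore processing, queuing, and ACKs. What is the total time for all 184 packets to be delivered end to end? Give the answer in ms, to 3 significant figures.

41.4 ms

Per-hop transmission t_tx = L/R = 32000/143000000 = 0.223776 ms.
Per-hop propagation t_prop = 890/196000000 = 0.00454082 ms.
Pipeline fill: first packet needs 2·t_tx to clear all hops; remaining 183 packets each add one t_tx.
Total = (2+184-1)·t_tx + 2·t_prop = 185·0.223776 + 2·0.00454082 = 41.4 ms.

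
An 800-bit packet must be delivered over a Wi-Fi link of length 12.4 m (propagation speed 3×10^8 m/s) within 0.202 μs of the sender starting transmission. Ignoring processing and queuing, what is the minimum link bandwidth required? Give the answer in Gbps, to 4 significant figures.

Propagation delay = 12.4 / 300000000 = 0.0413333 μs.
Transmission budget = 0.202 − 0.0413333 = 0.160667 μs.
R ≥ L / t_tx = 800 bits / 1.60667e-07 s = 4.979 Gbps.

4.979 Gbps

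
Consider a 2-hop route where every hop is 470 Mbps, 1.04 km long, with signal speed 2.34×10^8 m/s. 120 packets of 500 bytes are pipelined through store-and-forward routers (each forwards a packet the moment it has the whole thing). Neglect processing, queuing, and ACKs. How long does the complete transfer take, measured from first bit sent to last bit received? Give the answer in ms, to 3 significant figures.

Per-hop transmission t_tx = L/R = 4000/470000000 = 0.00851064 ms.
Per-hop propagation t_prop = 1040/234000000 = 0.00444444 ms.
Pipeline fill: first packet needs 2·t_tx to clear all hops; remaining 119 packets each add one t_tx.
Total = (2+120-1)·t_tx + 2·t_prop = 121·0.00851064 + 2·0.00444444 = 1.04 ms.

1.04 ms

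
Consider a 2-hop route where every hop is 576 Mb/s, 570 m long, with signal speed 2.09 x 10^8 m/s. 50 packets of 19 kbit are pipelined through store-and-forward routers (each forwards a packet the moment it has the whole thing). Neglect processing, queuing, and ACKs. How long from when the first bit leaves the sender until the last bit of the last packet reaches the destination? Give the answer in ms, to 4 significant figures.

Per-hop transmission t_tx = L/R = 19000/576000000 = 0.0329861 ms.
Per-hop propagation t_prop = 570/209000000 = 0.00272727 ms.
Pipeline fill: first packet needs 2·t_tx to clear all hops; remaining 49 packets each add one t_tx.
Total = (2+50-1)·t_tx + 2·t_prop = 51·0.0329861 + 2·0.00272727 = 1.688 ms.

1.688 ms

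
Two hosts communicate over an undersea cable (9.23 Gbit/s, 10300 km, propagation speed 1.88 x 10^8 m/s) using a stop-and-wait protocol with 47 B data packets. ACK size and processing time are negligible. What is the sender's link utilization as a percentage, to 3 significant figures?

t_tx = L/R = 376/9230000000 = 4.07367e-08 s.
t_prop = 10300000/188000000 = 0.0547872 s; RTT = 0.109574 s.
Cycle = t_tx + RTT = 0.109575 s.
Utilization = t_tx / cycle = 4.07367e-08/0.109575 = 0.0000372 %.

0.0000372 %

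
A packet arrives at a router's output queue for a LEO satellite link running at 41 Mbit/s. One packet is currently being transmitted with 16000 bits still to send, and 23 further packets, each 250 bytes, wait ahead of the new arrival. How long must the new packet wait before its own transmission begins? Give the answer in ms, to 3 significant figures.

1.51 ms

Each queued packet: L/R = 2000/41000000 = 0.0487805 ms.
23 queued → 1.12195 ms.
Plus remaining 16000 bits of current packet: 0.390244 ms.
Queuing delay = 1.51 ms.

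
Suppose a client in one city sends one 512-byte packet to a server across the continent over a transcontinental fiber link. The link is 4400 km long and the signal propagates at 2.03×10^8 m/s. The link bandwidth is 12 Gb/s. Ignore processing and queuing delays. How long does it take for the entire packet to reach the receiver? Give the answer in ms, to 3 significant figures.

L = 512 × 8 = 4096 bits.
Transmission delay = L/R = 4096 / 12000000000 = 0.000341333 ms.
Propagation delay = d/s = 4400000 m / 2.03e+08 m/s = 21.6749 ms.
Total = 21.7 ms.

21.7 ms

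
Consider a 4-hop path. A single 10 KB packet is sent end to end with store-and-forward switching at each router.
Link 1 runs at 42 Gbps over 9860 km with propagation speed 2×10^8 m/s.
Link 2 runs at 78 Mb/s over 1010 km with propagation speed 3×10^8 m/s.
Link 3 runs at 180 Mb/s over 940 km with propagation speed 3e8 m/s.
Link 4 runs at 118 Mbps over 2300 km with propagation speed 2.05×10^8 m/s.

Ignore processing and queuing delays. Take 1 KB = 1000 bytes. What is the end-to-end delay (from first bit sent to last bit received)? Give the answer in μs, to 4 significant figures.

L = 80000 bits.
Transmission delays (L/R per hop): 1.90476, 1025.64, 444.444, 677.966 μs; sum = 2149.96 μs.
Propagation delays (d/s per hop): 49300, 3366.67, 3133.33, 11219.5 μs; sum = 67019.5 μs.
End-to-end = 69170 μs.

69170 μs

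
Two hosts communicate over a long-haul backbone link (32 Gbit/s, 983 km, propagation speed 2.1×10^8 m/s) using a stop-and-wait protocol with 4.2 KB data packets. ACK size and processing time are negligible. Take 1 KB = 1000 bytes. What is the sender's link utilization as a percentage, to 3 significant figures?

t_tx = L/R = 33600/32000000000 = 1.05e-06 s.
t_prop = 983000/210000000 = 0.00468095 s; RTT = 0.0093619 s.
Cycle = t_tx + RTT = 0.00936295 s.
Utilization = t_tx / cycle = 1.05e-06/0.00936295 = 0.0112 %.

0.0112 %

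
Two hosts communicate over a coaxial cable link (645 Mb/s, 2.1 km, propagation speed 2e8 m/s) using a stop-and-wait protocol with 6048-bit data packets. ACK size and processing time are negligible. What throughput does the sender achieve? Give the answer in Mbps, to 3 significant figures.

t_tx = L/R = 6048/645000000 = 9.37674e-06 s.
t_prop = 2100/200000000 = 1.05e-05 s; RTT = 2.1e-05 s.
Cycle = t_tx + RTT = 3.03767e-05 s.
Throughput = L / cycle = 6048 / 3.03767e-05 = 199 Mbps.

199 Mbps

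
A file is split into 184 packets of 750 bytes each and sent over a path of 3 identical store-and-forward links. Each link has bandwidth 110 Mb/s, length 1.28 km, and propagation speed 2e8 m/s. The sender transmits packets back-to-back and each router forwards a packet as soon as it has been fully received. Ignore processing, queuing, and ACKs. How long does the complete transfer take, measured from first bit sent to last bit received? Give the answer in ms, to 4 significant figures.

10.16 ms

Per-hop transmission t_tx = L/R = 6000/110000000 = 0.0545455 ms.
Per-hop propagation t_prop = 1280/200000000 = 0.0064 ms.
Pipeline fill: first packet needs 3·t_tx to clear all hops; remaining 183 packets each add one t_tx.
Total = (3+184-1)·t_tx + 3·t_prop = 186·0.0545455 + 3·0.0064 = 10.16 ms.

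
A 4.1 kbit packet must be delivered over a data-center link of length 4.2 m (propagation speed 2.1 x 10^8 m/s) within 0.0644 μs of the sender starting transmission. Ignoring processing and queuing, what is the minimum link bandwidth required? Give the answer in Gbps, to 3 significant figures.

Propagation delay = 4.2 / 210000000 = 0.02 μs.
Transmission budget = 0.0644 − 0.02 = 0.0444 μs.
R ≥ L / t_tx = 4100 bits / 4.44e-08 s = 92.3 Gbps.

92.3 Gbps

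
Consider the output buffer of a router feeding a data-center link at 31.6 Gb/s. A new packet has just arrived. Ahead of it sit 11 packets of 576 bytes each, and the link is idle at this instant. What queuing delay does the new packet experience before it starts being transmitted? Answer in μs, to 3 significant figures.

1.60 μs

Each queued packet: L/R = 4608/31600000000 = 0.145823 μs.
11 queued → 1.60405 μs.
Queuing delay = 1.60 μs.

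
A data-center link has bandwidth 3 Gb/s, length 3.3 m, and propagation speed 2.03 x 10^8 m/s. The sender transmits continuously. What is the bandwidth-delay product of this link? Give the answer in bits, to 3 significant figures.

Propagation delay = 3.3 / 2.03e+08 = 1.62562e-08 s.
BDP = R × t_prop = 3000000000 × 1.62562e-08 = 48.7685 bits.

48.8 bits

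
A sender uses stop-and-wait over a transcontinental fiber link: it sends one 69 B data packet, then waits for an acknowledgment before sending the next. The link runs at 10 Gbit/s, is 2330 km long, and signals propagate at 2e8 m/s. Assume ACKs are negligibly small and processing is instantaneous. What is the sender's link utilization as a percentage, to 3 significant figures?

0.000237 %

t_tx = L/R = 552/10000000000 = 5.52e-08 s.
t_prop = 2330000/200000000 = 0.01165 s; RTT = 0.0233 s.
Cycle = t_tx + RTT = 0.0233001 s.
Utilization = t_tx / cycle = 5.52e-08/0.0233001 = 0.000237 %.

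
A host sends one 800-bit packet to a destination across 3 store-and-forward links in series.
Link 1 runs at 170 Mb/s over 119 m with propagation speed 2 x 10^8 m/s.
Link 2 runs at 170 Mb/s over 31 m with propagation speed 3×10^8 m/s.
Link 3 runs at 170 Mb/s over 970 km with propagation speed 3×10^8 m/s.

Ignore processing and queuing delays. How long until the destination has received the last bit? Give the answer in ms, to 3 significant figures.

3.25 ms

Transmission delay per hop = L/R = 800/170000000 = 0.00470588 ms; 3 hops → 0.0141176 ms.
Propagation delays (d/s per hop): 0.000595, 0.000103333, 3.23333 ms; sum = 3.23403 ms.
End-to-end = 3.25 ms.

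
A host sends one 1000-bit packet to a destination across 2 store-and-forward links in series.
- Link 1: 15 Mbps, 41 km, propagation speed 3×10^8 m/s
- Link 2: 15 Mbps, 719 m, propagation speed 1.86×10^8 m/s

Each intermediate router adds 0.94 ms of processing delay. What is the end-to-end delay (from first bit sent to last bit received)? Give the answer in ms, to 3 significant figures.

1.21 ms

Transmission delay per hop = L/R = 1000/15000000 = 0.0666667 ms; 2 hops → 0.133333 ms.
Propagation delays (d/s per hop): 0.136667, 0.00386559 ms; sum = 0.140532 ms.
Processing at 1 router(s): 1 × 0.94 ms = 0.94 ms.
End-to-end = 1.21 ms.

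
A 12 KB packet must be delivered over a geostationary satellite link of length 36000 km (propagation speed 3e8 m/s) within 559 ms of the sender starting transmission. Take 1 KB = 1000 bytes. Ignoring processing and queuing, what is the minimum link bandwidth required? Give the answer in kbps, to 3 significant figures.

L = 96000 bits.
Propagation delay = 36000000 / 300000000 = 120 ms.
Transmission budget = 559 − 120 = 439 ms.
R ≥ L / t_tx = 96000 bits / 0.439 s = 219 kbps.

219 kbps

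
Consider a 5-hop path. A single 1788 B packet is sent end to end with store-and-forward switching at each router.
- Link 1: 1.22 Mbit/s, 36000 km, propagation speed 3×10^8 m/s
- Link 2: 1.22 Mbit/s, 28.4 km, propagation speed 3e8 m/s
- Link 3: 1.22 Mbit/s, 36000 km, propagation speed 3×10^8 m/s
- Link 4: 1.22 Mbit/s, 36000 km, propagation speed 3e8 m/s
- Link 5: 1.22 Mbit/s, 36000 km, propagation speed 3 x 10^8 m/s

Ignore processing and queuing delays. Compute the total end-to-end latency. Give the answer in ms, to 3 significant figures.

L = 1788 × 8 = 14304 bits.
Transmission delay per hop = L/R = 14304/1220000 = 11.7246 ms; 5 hops → 58.623 ms.
Propagation delays (d/s per hop): 120, 0.0946667, 120, 120, 120 ms; sum = 480.095 ms.
End-to-end = 539 ms.

539 ms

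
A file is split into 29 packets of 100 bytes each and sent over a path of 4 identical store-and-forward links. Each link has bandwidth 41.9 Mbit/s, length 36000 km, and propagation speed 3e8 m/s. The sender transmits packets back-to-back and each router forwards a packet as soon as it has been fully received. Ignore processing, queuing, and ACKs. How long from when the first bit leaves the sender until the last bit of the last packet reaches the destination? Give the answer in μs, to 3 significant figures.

481000 μs

Per-hop transmission t_tx = L/R = 800/41900000 = 19.0931 μs.
Per-hop propagation t_prop = 36000000/300000000 = 120000 μs.
Pipeline fill: first packet needs 4·t_tx to clear all hops; remaining 28 packets each add one t_tx.
Total = (4+29-1)·t_tx + 4·t_prop = 32·19.0931 + 4·120000 = 481000 μs.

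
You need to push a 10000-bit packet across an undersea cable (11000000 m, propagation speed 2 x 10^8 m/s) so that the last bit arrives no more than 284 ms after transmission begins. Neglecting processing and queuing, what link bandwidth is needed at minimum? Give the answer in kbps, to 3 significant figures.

Propagation delay = 11000000 / 200000000 = 55 ms.
Transmission budget = 284 − 55 = 229 ms.
R ≥ L / t_tx = 10000 bits / 0.229 s = 43.7 kbps.

43.7 kbps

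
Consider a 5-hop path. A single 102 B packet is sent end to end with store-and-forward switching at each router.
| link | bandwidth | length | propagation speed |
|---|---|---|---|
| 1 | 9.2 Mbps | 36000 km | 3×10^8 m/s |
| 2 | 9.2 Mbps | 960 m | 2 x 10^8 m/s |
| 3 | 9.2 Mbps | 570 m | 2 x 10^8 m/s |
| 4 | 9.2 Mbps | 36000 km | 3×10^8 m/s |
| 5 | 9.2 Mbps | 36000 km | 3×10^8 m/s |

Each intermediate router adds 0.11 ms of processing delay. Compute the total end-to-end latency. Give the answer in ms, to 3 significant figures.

L = 102 × 8 = 816 bits.
Transmission delay per hop = L/R = 816/9200000 = 0.0886957 ms; 5 hops → 0.443478 ms.
Propagation delays (d/s per hop): 120, 0.0048, 0.00285, 120, 120 ms; sum = 360.008 ms.
Processing at 4 router(s): 4 × 0.11 ms = 0.44 ms.
End-to-end = 361 ms.

361 ms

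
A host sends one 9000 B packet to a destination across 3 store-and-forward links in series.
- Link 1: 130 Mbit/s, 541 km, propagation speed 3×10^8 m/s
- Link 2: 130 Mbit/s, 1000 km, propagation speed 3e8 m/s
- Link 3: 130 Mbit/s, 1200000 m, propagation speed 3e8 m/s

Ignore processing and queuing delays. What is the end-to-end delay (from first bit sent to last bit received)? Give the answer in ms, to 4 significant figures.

10.80 ms

L = 9000 × 8 = 72000 bits.
Transmission delay per hop = L/R = 72000/130000000 = 0.553846 ms; 3 hops → 1.66154 ms.
Propagation delays (d/s per hop): 1.80333, 3.33333, 4 ms; sum = 9.13667 ms.
End-to-end = 10.80 ms.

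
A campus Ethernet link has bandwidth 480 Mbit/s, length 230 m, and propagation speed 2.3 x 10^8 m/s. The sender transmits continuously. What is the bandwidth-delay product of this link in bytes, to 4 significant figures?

Propagation delay = 230 / 2.3e+08 = 1e-06 s.
BDP = R × t_prop = 480000000 × 1e-06 = 480 bits.
In bytes: 480/8 = 60.00 bytes.

60.00 bytes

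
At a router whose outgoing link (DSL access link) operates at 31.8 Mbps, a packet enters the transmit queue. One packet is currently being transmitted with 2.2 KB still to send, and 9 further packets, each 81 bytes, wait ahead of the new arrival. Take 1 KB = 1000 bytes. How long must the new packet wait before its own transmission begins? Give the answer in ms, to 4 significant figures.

Each queued packet: L/R = 648/31800000 = 0.0203774 ms.
9 queued → 0.183396 ms.
Plus remaining 17600 bits of current packet: 0.553459 ms.
Queuing delay = 0.7369 ms.

0.7369 ms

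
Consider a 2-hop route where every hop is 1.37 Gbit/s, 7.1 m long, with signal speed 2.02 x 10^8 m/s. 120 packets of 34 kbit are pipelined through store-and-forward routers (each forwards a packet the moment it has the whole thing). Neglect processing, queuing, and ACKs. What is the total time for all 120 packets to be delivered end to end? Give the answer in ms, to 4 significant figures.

3.003 ms

Per-hop transmission t_tx = L/R = 34000/1370000000 = 0.0248175 ms.
Per-hop propagation t_prop = 7.1/202000000 = 3.51485e-05 ms.
Pipeline fill: first packet needs 2·t_tx to clear all hops; remaining 119 packets each add one t_tx.
Total = (2+120-1)·t_tx + 2·t_prop = 121·0.0248175 + 2·3.51485e-05 = 3.003 ms.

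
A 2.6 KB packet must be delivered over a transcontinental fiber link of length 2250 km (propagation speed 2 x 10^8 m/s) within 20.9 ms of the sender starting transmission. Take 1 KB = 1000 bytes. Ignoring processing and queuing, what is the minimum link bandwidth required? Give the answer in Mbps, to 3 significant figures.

2.16 Mbps

L = 20800 bits.
Propagation delay = 2250000 / 200000000 = 11.25 ms.
Transmission budget = 20.9 − 11.25 = 9.65 ms.
R ≥ L / t_tx = 20800 bits / 0.00965 s = 2.16 Mbps.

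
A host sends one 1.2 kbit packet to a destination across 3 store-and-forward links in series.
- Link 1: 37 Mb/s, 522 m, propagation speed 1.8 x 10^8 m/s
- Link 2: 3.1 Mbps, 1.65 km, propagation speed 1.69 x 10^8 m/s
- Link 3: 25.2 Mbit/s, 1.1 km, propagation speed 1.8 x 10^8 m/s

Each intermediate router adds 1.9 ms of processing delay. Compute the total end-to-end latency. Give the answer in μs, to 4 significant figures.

L = 1200 bits.
Transmission delays (L/R per hop): 32.4324, 387.097, 47.619 μs; sum = 467.148 μs.
Propagation delays (d/s per hop): 2.9, 9.76331, 6.11111 μs; sum = 18.7744 μs.
Processing at 2 router(s): 2 × 1.9 ms = 3800 μs.
End-to-end = 4286 μs.

4286 μs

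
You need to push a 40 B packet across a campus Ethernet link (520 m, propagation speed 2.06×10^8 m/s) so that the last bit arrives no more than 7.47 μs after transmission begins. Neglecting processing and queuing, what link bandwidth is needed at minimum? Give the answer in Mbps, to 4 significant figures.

L = 320 bits.
Propagation delay = 520 / 206000000 = 2.52427 μs.
Transmission budget = 7.47 − 2.52427 = 4.94573 μs.
R ≥ L / t_tx = 320 bits / 4.94573e-06 s = 64.70 Mbps.

64.70 Mbps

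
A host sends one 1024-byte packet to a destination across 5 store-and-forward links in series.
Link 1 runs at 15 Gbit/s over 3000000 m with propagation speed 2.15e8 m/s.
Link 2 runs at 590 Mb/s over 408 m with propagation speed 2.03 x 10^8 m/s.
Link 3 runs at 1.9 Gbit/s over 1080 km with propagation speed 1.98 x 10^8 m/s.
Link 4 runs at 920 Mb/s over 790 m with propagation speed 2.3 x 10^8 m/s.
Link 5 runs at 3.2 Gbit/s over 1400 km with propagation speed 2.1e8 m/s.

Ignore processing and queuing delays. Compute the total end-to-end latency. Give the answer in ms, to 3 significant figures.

L = 1024 × 8 = 8192 bits.
Transmission delays (L/R per hop): 0.000546133, 0.0138847, 0.00431158, 0.00890435, 0.00256 ms; sum = 0.0302068 ms.
Propagation delays (d/s per hop): 13.9535, 0.00200985, 5.45455, 0.00343478, 6.66667 ms; sum = 26.0801 ms.
End-to-end = 26.1 ms.

26.1 ms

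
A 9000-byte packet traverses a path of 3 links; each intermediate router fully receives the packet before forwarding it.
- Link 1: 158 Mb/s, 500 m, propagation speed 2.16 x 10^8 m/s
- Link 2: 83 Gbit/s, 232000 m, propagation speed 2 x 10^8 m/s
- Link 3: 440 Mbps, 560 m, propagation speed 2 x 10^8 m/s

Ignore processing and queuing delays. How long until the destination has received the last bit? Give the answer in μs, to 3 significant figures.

1790 μs

L = 9000 × 8 = 72000 bits.
Transmission delays (L/R per hop): 455.696, 0.86747, 163.636 μs; sum = 620.2 μs.
Propagation delays (d/s per hop): 2.31481, 1160, 2.8 μs; sum = 1165.11 μs.
End-to-end = 1790 μs.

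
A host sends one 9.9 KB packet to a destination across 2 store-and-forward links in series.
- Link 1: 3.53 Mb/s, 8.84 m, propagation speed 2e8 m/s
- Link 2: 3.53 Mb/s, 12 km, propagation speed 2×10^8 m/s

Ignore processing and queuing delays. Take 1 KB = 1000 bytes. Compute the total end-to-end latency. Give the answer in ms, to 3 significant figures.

L = 79200 bits.
Transmission delay per hop = L/R = 79200/3530000 = 22.4363 ms; 2 hops → 44.8725 ms.
Propagation delays (d/s per hop): 4.42e-05, 0.06 ms; sum = 0.0600442 ms.
End-to-end = 44.9 ms.

44.9 ms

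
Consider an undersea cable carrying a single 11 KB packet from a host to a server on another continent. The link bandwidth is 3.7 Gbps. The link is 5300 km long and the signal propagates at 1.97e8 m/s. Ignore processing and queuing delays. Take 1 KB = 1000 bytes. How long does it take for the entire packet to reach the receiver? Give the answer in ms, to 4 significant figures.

26.93 ms

L = 88000 bits.
Transmission delay = L/R = 88000 / 3700000000 = 0.0237838 ms.
Propagation delay = d/s = 5300000 m / 197000000 m/s = 26.9036 ms.
Total = 26.93 ms.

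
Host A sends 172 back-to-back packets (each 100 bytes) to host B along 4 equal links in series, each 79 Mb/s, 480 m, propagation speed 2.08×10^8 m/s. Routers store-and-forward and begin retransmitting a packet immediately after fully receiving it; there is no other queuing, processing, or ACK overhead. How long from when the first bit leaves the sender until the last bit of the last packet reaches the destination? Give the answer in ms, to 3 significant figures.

Per-hop transmission t_tx = L/R = 800/79000000 = 0.0101266 ms.
Per-hop propagation t_prop = 480/208000000 = 0.00230769 ms.
Pipeline fill: first packet needs 4·t_tx to clear all hops; remaining 171 packets each add one t_tx.
Total = (4+172-1)·t_tx + 4·t_prop = 175·0.0101266 + 4·0.00230769 = 1.78 ms.

1.78 ms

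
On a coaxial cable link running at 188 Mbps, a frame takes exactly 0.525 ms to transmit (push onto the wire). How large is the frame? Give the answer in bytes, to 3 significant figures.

12300 bytes

L = R × t_tx = 188000000 b/s × 0.000525 s = 98700 bits.
In bytes: 98700 / 8 = 12300 bytes.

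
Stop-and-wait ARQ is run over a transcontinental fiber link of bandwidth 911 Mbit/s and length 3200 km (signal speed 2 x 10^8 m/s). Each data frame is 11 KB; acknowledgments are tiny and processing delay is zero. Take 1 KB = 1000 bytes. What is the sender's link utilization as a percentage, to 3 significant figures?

0.301 %

t_tx = L/R = 88000/911000000 = 9.65971e-05 s.
t_prop = 3200000/200000000 = 0.016 s; RTT = 0.032 s.
Cycle = t_tx + RTT = 0.0320966 s.
Utilization = t_tx / cycle = 9.65971e-05/0.0320966 = 0.301 %.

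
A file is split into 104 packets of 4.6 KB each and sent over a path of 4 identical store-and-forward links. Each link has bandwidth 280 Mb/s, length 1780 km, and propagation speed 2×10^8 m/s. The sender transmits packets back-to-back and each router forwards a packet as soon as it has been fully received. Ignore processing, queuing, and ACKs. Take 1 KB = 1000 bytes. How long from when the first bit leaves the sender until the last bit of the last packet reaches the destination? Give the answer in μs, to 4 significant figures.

49660 μs

Per-hop transmission t_tx = L/R = 36800/280000000 = 131.429 μs.
Per-hop propagation t_prop = 1780000/200000000 = 8900 μs.
Pipeline fill: first packet needs 4·t_tx to clear all hops; remaining 103 packets each add one t_tx.
Total = (4+104-1)·t_tx + 4·t_prop = 107·131.429 + 4·8900 = 49660 μs.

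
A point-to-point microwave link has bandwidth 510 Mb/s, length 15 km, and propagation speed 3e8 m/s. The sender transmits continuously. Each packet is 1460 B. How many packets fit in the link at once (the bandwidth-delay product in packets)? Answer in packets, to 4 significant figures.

Propagation delay = 15000 / 300000000 = 5e-05 s.
BDP = R × t_prop = 510000000 × 5e-05 = 25500 bits.
In packets of 11680 bits: 2.183 packets.

2.183 packets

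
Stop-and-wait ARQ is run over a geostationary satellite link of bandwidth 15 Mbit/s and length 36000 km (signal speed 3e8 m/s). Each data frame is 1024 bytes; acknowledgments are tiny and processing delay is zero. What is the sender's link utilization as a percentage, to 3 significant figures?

0.227 %

t_tx = L/R = 8192/15000000 = 0.000546133 s.
t_prop = 36000000/300000000 = 0.12 s; RTT = 0.24 s.
Cycle = t_tx + RTT = 0.240546 s.
Utilization = t_tx / cycle = 0.000546133/0.240546 = 0.227 %.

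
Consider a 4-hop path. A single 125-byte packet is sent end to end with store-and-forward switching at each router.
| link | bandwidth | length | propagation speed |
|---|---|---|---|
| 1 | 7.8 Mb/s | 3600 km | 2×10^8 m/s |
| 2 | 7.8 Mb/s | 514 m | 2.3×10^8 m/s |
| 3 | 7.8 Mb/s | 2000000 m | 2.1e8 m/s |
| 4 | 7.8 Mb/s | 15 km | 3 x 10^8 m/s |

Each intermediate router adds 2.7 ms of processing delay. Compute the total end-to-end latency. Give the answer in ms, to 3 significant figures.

L = 125 × 8 = 1000 bits.
Transmission delay per hop = L/R = 1000/7800000 = 0.128205 ms; 4 hops → 0.512821 ms.
Propagation delays (d/s per hop): 18, 0.00223478, 9.52381, 0.05 ms; sum = 27.576 ms.
Processing at 3 router(s): 3 × 2.7 ms = 8.1 ms.
End-to-end = 36.2 ms.

36.2 ms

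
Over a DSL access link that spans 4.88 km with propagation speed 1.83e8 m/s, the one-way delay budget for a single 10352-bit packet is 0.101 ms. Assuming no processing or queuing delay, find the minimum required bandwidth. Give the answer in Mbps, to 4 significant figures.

Propagation delay = 4880 / 183000000 = 0.0266667 ms.
Transmission budget = 0.101 − 0.0266667 = 0.0743333 ms.
R ≥ L / t_tx = 10352 bits / 7.43333e-05 s = 139.3 Mbps.

139.3 Mbps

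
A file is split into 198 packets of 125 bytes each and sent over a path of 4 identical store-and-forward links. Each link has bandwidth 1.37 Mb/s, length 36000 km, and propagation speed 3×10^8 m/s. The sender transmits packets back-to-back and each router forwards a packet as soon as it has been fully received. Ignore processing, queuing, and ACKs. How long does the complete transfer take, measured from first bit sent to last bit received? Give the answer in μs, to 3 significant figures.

Per-hop transmission t_tx = L/R = 1000/1370000 = 729.927 μs.
Per-hop propagation t_prop = 36000000/300000000 = 120000 μs.
Pipeline fill: first packet needs 4·t_tx to clear all hops; remaining 197 packets each add one t_tx.
Total = (4+198-1)·t_tx + 4·t_prop = 201·729.927 + 4·120000 = 627000 μs.

627000 μs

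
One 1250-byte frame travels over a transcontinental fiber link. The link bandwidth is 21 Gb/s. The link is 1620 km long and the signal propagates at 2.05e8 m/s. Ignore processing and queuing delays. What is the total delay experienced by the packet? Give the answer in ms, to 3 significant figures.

7.90 ms

L = 1250 × 8 = 10000 bits.
Transmission delay = L/R = 10000 / 21000000000 = 0.00047619 ms.
Propagation delay = d/s = 1620000 m / 2.05e+08 m/s = 7.90244 ms.
Total = 7.90 ms.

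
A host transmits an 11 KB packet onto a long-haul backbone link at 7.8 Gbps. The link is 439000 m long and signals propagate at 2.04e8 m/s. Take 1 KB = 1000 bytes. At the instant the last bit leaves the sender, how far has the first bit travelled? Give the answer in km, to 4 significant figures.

2.302 km

t_tx = L/R = 88000/7800000000 = 1.12821e-05 s.
Distance = s × t_tx = 204000000 × 1.12821e-05 = 2.302 km.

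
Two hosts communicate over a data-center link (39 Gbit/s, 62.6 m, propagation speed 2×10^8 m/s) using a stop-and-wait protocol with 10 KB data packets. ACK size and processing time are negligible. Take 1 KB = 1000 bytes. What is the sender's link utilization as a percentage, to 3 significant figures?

76.6 %

t_tx = L/R = 80000/39000000000 = 2.05128e-06 s.
t_prop = 62.6/200000000 = 3.13e-07 s; RTT = 6.26e-07 s.
Cycle = t_tx + RTT = 2.67728e-06 s.
Utilization = t_tx / cycle = 2.05128e-06/2.67728e-06 = 76.6 %.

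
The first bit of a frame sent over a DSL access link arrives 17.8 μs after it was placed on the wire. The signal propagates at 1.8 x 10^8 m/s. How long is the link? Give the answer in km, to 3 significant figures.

d = s × t_prop = 180000000 × 1.78e-05 = 3.20 km.

3.20 km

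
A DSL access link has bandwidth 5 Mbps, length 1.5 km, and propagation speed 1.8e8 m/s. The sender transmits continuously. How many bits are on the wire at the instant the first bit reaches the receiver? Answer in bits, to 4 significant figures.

Propagation delay = 1500 / 180000000 = 8.33333e-06 s.
BDP = R × t_prop = 5000000 × 8.33333e-06 = 41.6667 bits.

41.67 bits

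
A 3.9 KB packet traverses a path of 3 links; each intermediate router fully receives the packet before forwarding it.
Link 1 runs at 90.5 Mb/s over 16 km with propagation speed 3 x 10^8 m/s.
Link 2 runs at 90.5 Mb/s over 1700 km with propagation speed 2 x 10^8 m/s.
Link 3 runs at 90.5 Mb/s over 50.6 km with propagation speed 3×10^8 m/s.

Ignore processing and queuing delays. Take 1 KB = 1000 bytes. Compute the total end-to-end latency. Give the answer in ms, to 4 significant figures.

L = 31200 bits.
Transmission delay per hop = L/R = 31200/90500000 = 0.344751 ms; 3 hops → 1.03425 ms.
Propagation delays (d/s per hop): 0.0533333, 8.5, 0.168667 ms; sum = 8.722 ms.
End-to-end = 9.756 ms.

9.756 ms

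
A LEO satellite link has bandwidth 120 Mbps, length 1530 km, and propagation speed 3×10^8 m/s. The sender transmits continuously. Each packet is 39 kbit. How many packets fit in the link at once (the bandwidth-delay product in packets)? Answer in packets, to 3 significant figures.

15.7 packets

Propagation delay = 1530000 / 300000000 = 0.0051 s.
BDP = R × t_prop = 120000000 × 0.0051 = 612000 bits.
In packets of 39000 bits: 15.7 packets.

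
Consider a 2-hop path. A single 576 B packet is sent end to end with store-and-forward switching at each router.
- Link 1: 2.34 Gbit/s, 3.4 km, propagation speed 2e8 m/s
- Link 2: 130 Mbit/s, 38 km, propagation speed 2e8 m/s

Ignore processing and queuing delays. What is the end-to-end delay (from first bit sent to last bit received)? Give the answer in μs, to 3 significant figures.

L = 576 × 8 = 4608 bits.
Transmission delays (L/R per hop): 1.96923, 35.4462 μs; sum = 37.4154 μs.
Propagation delays (d/s per hop): 17, 190 μs; sum = 207 μs.
End-to-end = 244 μs.

244 μs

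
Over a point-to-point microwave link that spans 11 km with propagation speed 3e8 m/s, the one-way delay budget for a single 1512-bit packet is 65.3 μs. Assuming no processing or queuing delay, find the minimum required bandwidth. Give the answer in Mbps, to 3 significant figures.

52.8 Mbps

Propagation delay = 11000 / 300000000 = 36.6667 μs.
Transmission budget = 65.3 − 36.6667 = 28.6333 μs.
R ≥ L / t_tx = 1512 bits / 2.86333e-05 s = 52.8 Mbps.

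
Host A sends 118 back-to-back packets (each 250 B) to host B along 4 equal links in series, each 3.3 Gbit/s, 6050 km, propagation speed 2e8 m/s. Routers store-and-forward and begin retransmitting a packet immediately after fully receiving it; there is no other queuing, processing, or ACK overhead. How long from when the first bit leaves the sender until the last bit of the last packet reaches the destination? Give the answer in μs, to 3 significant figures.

121000 μs

Per-hop transmission t_tx = L/R = 2000/3300000000 = 0.606061 μs.
Per-hop propagation t_prop = 6050000/200000000 = 30250 μs.
Pipeline fill: first packet needs 4·t_tx to clear all hops; remaining 117 packets each add one t_tx.
Total = (4+118-1)·t_tx + 4·t_prop = 121·0.606061 + 4·30250 = 121000 μs.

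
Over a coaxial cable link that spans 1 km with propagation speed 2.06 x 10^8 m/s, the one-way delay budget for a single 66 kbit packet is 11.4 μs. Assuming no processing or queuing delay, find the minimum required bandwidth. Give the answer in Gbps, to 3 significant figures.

Propagation delay = 1000 / 206000000 = 4.85437 μs.
Transmission budget = 11.4 − 4.85437 = 6.54563 μs.
R ≥ L / t_tx = 66000 bits / 6.54563e-06 s = 10.1 Gbps.

10.1 Gbps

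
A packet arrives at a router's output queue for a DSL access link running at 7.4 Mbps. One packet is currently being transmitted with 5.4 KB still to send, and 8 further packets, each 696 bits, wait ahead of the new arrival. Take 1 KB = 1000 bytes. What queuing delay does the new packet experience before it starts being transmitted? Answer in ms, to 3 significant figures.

Each queued packet: L/R = 696/7400000 = 0.0940541 ms.
8 queued → 0.752432 ms.
Plus remaining 43200 bits of current packet: 5.83784 ms.
Queuing delay = 6.59 ms.

6.59 ms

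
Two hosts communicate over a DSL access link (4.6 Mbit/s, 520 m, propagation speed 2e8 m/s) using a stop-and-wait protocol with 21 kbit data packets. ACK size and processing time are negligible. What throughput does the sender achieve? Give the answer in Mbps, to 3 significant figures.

4.59 Mbps

t_tx = L/R = 21000/4600000 = 0.00456522 s.
t_prop = 520/200000000 = 2.6e-06 s; RTT = 5.2e-06 s.
Cycle = t_tx + RTT = 0.00457042 s.
Throughput = L / cycle = 21000 / 0.00457042 = 4.59 Mbps.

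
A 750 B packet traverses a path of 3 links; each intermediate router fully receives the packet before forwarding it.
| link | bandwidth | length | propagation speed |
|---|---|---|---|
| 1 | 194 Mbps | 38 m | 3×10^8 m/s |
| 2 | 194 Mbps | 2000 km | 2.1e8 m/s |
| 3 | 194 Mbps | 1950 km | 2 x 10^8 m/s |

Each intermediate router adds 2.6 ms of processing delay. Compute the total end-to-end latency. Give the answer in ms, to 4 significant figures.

24.57 ms

L = 750 × 8 = 6000 bits.
Transmission delay per hop = L/R = 6000/194000000 = 0.0309278 ms; 3 hops → 0.0927835 ms.
Propagation delays (d/s per hop): 0.000126667, 9.52381, 9.75 ms; sum = 19.2739 ms.
Processing at 2 router(s): 2 × 2.6 ms = 5.2 ms.
End-to-end = 24.57 ms.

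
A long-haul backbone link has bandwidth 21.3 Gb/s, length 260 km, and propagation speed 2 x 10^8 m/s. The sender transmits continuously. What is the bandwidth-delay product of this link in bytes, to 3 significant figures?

Propagation delay = 260000 / 200000000 = 0.0013 s.
BDP = R × t_prop = 21300000000 × 0.0013 = 27690000 bits.
In bytes: 27690000/8 = 3460000 bytes.

3460000 bytes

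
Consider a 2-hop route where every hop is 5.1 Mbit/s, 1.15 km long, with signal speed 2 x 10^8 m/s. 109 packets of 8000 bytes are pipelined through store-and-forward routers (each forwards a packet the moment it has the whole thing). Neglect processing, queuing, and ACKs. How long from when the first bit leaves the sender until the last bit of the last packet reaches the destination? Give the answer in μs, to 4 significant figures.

1380000 μs

Per-hop transmission t_tx = L/R = 64000/5100000 = 12549 μs.
Per-hop propagation t_prop = 1150/200000000 = 5.75 μs.
Pipeline fill: first packet needs 2·t_tx to clear all hops; remaining 108 packets each add one t_tx.
Total = (2+109-1)·t_tx + 2·t_prop = 110·12549 + 2·5.75 = 1380000 μs.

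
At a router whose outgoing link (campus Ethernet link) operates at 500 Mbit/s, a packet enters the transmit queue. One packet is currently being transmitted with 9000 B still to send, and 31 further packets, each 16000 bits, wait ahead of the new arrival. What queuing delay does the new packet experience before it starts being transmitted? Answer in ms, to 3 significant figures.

Each queued packet: L/R = 16000/500000000 = 0.032 ms.
31 queued → 0.992 ms.
Plus remaining 72000 bits of current packet: 0.144 ms.
Queuing delay = 1.14 ms.

1.14 ms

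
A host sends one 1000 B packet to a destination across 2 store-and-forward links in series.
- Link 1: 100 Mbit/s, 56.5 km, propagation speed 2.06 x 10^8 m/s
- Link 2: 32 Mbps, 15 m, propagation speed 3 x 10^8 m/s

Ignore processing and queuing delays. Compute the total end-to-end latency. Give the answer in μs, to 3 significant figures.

L = 1000 × 8 = 8000 bits.
Transmission delays (L/R per hop): 80, 250 μs; sum = 330 μs.
Propagation delays (d/s per hop): 274.272, 0.05 μs; sum = 274.322 μs.
End-to-end = 604 μs.

604 μs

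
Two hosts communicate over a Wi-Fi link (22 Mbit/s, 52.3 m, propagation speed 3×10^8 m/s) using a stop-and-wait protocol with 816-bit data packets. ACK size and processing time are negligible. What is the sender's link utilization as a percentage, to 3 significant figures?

99.1 %

t_tx = L/R = 816/22000000 = 3.70909e-05 s.
t_prop = 52.3/300000000 = 1.74333e-07 s; RTT = 3.48667e-07 s.
Cycle = t_tx + RTT = 3.74396e-05 s.
Utilization = t_tx / cycle = 3.70909e-05/3.74396e-05 = 99.1 %.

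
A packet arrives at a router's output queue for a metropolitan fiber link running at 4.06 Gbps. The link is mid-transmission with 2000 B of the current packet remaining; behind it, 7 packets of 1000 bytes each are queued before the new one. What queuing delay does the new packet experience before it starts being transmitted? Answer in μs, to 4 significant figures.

17.73 μs

Each queued packet: L/R = 8000/4.06e+09 = 1.97044 μs.
7 queued → 13.7931 μs.
Plus remaining 16000 bits of current packet: 3.94089 μs.
Queuing delay = 17.73 μs.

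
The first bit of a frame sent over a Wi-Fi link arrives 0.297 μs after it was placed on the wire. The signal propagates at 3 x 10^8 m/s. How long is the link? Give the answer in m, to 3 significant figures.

d = s × t_prop = 300000000 × 2.97e-07 = 89.1 m.

89.1 m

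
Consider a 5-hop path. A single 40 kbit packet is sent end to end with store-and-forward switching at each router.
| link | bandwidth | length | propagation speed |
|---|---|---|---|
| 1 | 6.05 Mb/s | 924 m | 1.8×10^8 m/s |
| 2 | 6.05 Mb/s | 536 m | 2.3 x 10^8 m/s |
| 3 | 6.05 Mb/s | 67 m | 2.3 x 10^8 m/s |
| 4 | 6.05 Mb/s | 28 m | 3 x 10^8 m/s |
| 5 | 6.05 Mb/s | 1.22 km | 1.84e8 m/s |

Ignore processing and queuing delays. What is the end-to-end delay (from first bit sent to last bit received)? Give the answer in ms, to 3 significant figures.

L = 40000 bits.
Transmission delay per hop = L/R = 40000/6050000 = 6.61157 ms; 5 hops → 33.0579 ms.
Propagation delays (d/s per hop): 0.00513333, 0.00233043, 0.000291304, 9.33333e-05, 0.00663043 ms; sum = 0.0144788 ms.
End-to-end = 33.1 ms.

33.1 ms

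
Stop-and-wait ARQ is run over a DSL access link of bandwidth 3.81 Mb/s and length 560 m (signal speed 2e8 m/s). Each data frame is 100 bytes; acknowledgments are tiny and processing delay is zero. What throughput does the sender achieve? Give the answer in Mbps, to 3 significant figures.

t_tx = L/R = 800/3810000 = 0.000209974 s.
t_prop = 560/200000000 = 2.8e-06 s; RTT = 5.6e-06 s.
Cycle = t_tx + RTT = 0.000215574 s.
Throughput = L / cycle = 800 / 0.000215574 = 3.71 Mbps.

3.71 Mbps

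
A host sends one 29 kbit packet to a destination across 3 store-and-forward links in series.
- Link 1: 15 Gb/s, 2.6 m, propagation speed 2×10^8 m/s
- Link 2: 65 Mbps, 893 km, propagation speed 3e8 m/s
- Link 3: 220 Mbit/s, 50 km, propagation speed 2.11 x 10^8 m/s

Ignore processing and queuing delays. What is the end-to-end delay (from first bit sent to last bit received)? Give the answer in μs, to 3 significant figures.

L = 29000 bits.
Transmission delays (L/R per hop): 1.93333, 446.154, 131.818 μs; sum = 579.905 μs.
Propagation delays (d/s per hop): 0.013, 2976.67, 236.967 μs; sum = 3213.65 μs.
End-to-end = 3790 μs.

3790 μs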